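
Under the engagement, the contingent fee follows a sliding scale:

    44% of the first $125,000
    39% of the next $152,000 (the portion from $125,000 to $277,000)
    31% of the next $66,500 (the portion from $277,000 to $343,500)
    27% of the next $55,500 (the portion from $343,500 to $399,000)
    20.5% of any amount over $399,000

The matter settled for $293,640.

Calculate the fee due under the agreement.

First $125,000 at 44% = $55,000.00
Next $152,000 at 39% = $59,280.00
Remaining $16,640 at 31% = $5,158.40
Fee: $55,000.00 + $59,280.00 + $5,158.40 = $119,438.40

$119,438.40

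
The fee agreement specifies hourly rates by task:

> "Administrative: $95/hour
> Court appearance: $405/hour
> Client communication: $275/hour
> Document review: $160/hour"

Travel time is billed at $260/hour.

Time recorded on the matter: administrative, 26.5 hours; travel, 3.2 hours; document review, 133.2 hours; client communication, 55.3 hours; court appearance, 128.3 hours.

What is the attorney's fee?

$91,830.50

Administrative: 26.5 × $95 = $2,517.50
Court appearance: 128.3 × $405 = $51,961.50
Client communication: 55.3 × $275 = $15,207.50
Document review: 133.2 × $160 = $21,312.00
Subtotal: $2,517.50 + $51,961.50 + $15,207.50 + $21,312.00 = $90,998.50
Travel: 3.2 × $260 = $832.00
Total: $90,998.50 + $832.00 = $91,830.50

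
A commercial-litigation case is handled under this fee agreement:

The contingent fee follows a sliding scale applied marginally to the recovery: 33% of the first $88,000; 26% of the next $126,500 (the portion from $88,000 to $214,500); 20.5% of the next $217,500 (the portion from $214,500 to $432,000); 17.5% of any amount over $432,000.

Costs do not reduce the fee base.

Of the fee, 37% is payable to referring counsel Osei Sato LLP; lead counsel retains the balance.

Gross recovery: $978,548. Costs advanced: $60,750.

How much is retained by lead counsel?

$127,362.94

Fee base is the gross recovery, $978,548; costs are reimbursed separately.
First $88,000 at 33% = $29,040.00
Next $126,500 at 26% = $32,890.00
Next $217,500 at 20.5% = $44,587.50
Remaining $546,548 at 17.5% = $95,645.90
Fee: $29,040.00 + $32,890.00 + $44,587.50 + $95,645.90 = $202,163.40
Referral share: 37% of $202,163.40 = $74,800.46; lead counsel retains $202,163.40 − $74,800.46 = $127,362.94.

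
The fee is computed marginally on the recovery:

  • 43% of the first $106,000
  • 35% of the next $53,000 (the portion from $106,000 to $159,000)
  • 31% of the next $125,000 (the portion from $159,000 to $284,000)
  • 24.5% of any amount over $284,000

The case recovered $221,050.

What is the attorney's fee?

First $106,000 at 43% = $45,580.00
Next $53,000 at 35% = $18,550.00
Remaining $62,050 at 31% = $19,235.50
Fee: $45,580.00 + $18,550.00 + $19,235.50 = $83,365.50

$83,365.50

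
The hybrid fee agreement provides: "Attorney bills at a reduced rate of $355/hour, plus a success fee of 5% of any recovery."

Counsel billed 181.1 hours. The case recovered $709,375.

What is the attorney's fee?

$99,759.25

Hourly: 181.1 × $355 = $64,290.50
Success fee: 5% of $709,375 = $35,468.75
Total: $64,290.50 + $35,468.75 = $99,759.25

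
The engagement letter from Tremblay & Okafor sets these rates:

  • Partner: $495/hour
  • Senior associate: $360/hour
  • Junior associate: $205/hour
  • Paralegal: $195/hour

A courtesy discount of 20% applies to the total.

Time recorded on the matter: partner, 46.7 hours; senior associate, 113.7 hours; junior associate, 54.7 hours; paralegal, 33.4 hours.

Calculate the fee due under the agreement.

$65,420.00

Partner: 46.7 × $495 = $23,116.50
Senior associate: 113.7 × $360 = $40,932.00
Junior associate: 54.7 × $205 = $11,213.50
Paralegal: 33.4 × $195 = $6,513.00
Subtotal: $81,775.00
Less 20% discount: −$16,355.00
Total: $81,775.00 − $16,355.00 = $65,420.00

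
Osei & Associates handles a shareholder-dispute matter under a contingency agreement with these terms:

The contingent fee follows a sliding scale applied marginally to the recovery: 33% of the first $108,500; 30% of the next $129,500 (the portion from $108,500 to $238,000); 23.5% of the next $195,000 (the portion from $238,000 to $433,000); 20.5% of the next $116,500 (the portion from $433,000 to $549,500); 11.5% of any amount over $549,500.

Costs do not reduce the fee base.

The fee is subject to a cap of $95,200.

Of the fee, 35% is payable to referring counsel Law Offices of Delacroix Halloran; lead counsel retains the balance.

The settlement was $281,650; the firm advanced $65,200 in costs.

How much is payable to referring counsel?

$29,719.46

Fee base is the gross recovery, $281,650; costs are reimbursed separately.
First $108,500 at 33% = $35,805.00
Next $129,500 at 30% = $38,850.00
Remaining $43,650 at 23.5% = $10,257.75
Fee: $35,805.00 + $38,850.00 + $10,257.75 = $84,912.75
$84,912.75 is under the $95,200 cap.
Referral share: 35% of $84,912.75 = $29,719.46; lead counsel retains $84,912.75 − $29,719.46 = $55,193.29.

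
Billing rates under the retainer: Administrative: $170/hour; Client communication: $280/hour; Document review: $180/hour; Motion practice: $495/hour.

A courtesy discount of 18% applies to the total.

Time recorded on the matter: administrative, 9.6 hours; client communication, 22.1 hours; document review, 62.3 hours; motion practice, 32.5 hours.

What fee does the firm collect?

Administrative: 9.6 × $170 = $1,632.00
Client communication: 22.1 × $280 = $6,188.00
Document review: 62.3 × $180 = $11,214.00
Motion practice: 32.5 × $495 = $16,087.50
Subtotal: $35,121.50
Less 18% discount: −$6,321.87
Total: $35,121.50 − $6,321.87 = $28,799.63

$28,799.63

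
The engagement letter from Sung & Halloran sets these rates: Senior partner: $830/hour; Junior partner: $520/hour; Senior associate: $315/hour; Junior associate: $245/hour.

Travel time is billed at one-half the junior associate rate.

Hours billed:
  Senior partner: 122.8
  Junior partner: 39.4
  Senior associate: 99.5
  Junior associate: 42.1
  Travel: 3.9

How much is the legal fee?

$164,546.75

Senior partner: 122.8 × $830 = $101,924.00
Junior partner: 39.4 × $520 = $20,488.00
Senior associate: 99.5 × $315 = $31,342.50
Junior associate: 42.1 × $245 = $10,314.50
Subtotal: $101,924.00 + $20,488.00 + $31,342.50 + $10,314.50 = $164,069.00
Travel: 3.9 × ($245 ÷ 2) = 3.9 × $122.50 = $477.75
Total: $164,069.00 + $477.75 = $164,546.75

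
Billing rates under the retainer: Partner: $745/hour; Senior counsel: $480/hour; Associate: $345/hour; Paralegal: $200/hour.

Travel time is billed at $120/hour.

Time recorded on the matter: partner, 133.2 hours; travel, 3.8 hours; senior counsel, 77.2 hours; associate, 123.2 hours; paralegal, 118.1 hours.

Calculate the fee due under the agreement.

Partner: 133.2 × $745 = $99,234.00
Senior counsel: 77.2 × $480 = $37,056.00
Associate: 123.2 × $345 = $42,504.00
Paralegal: 118.1 × $200 = $23,620.00
Subtotal: $99,234.00 + $37,056.00 + $42,504.00 + $23,620.00 = $202,414.00
Travel: 3.8 × $120 = $456.00
Total: $202,414.00 + $456.00 = $202,870.00

$202,870.00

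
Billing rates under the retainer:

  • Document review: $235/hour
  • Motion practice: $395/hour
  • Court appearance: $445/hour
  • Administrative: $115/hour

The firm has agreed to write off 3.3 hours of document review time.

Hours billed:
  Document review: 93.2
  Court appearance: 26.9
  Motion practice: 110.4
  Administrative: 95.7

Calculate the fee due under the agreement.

Document review: 93.2 × $235 = $21,902.00
Motion practice: 110.4 × $395 = $43,608.00
Court appearance: 26.9 × $445 = $11,970.50
Administrative: 95.7 × $115 = $11,005.50
Subtotal: $88,486.00
Write-off: 3.3 × $235 = $775.50
Total: $88,486.00 − $775.50 = $87,710.50

$87,710.50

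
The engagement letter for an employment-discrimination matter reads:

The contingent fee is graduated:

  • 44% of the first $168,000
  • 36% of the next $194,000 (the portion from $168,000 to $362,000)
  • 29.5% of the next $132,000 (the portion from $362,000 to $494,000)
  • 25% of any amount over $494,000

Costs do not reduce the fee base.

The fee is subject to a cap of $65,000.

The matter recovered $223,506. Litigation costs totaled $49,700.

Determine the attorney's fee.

$65,000.00

Fee base is the gross recovery, $223,506; costs are reimbursed separately.
First $168,000 at 44% = $73,920.00
Remaining $55,506 at 36% = $19,982.16
Fee: $73,920.00 + $19,982.16 = $93,902.16
$93,902.16 exceeds the $65,000 cap, so the fee is capped at $65,000.00.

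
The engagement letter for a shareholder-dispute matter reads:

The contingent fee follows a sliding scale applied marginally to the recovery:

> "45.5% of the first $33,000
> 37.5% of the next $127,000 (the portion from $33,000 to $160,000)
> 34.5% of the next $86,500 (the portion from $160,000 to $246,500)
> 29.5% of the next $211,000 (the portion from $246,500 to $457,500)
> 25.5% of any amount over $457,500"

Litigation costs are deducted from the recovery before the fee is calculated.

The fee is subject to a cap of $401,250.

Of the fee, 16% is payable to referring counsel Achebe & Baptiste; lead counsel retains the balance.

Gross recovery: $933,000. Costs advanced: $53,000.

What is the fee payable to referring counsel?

Fee base (net of costs): $933,000 − $53,000 = $880,000
First $33,000 at 45.5% = $15,015.00
Next $127,000 at 37.5% = $47,625.00
Next $86,500 at 34.5% = $29,842.50
Next $211,000 at 29.5% = $62,245.00
Remaining $422,500 at 25.5% = $107,737.50
Fee: $15,015.00 + $47,625.00 + $29,842.50 + $62,245.00 + $107,737.50 = $262,465.00
$262,465.00 is under the $401,250 cap.
Referral share: 16% of $262,465.00 = $41,994.40; lead counsel retains $262,465.00 − $41,994.40 = $220,470.60.

$41,994.40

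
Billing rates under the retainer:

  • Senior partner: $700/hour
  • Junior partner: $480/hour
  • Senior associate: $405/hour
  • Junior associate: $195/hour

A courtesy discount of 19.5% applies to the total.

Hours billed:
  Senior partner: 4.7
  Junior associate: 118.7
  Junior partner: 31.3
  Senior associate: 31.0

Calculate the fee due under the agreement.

Senior partner: 4.7 × $700 = $3,290.00
Junior partner: 31.3 × $480 = $15,024.00
Senior associate: 31.0 × $405 = $12,555.00
Junior associate: 118.7 × $195 = $23,146.50
Subtotal: $54,015.50
Less 19.5% discount: −$10,533.02
Total: $54,015.50 − $10,533.02 = $43,482.48

$43,482.48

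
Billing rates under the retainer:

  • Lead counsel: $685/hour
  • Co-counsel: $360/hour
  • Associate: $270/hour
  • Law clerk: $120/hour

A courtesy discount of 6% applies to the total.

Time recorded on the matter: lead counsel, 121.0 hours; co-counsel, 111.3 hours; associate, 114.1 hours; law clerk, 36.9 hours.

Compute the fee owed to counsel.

Lead counsel: 121.0 × $685 = $82,885.00
Co-counsel: 111.3 × $360 = $40,068.00
Associate: 114.1 × $270 = $30,807.00
Law clerk: 36.9 × $120 = $4,428.00
Subtotal: $158,188.00
Less 6% discount: −$9,491.28
Total: $158,188.00 − $9,491.28 = $148,696.72

$148,696.72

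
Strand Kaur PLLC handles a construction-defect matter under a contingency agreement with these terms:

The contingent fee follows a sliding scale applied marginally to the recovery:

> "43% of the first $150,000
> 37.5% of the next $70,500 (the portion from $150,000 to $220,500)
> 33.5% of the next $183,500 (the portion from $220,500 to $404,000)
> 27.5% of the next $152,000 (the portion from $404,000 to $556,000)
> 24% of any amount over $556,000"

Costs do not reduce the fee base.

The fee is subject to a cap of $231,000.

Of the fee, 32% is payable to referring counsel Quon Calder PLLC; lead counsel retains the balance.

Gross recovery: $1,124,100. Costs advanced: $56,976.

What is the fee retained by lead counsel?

Fee base is the gross recovery, $1,124,100; costs are reimbursed separately.
First $150,000 at 43% = $64,500.00
Next $70,500 at 37.5% = $26,437.50
Next $183,500 at 33.5% = $61,472.50
Next $152,000 at 27.5% = $41,800.00
Remaining $568,100 at 24% = $136,344.00
Fee: $64,500.00 + $26,437.50 + $61,472.50 + $41,800.00 + $136,344.00 = $330,554.00
$330,554.00 exceeds the $231,000 cap, so the fee is capped at $231,000.00.
Referral share: 32% of $231,000.00 = $73,920.00; lead counsel retains $231,000.00 − $73,920.00 = $157,080.00.

$157,080.00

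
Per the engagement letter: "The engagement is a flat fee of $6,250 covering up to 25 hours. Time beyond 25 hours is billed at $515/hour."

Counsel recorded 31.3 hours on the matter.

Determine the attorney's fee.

Flat fee: $6,250.00
Excess hours: 31.3 − 25 = 6.3
Overrun: 6.3 × $515 = $3,244.50
Total: $6,250.00 + $3,244.50 = $9,494.50

$9,494.50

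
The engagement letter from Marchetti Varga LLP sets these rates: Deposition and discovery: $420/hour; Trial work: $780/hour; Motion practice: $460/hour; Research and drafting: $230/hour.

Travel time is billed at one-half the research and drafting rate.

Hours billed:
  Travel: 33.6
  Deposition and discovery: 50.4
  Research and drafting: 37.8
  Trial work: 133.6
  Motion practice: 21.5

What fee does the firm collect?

Deposition and discovery: 50.4 × $420 = $21,168.00
Trial work: 133.6 × $780 = $104,208.00
Motion practice: 21.5 × $460 = $9,890.00
Research and drafting: 37.8 × $230 = $8,694.00
Subtotal: $21,168.00 + $104,208.00 + $9,890.00 + $8,694.00 = $143,960.00
Travel: 33.6 × ($230 ÷ 2) = 33.6 × $115.00 = $3,864.00
Total: $143,960.00 + $3,864.00 = $147,824.00

$147,824.00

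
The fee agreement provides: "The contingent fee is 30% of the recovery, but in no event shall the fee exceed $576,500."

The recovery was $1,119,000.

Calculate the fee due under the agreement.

$335,700.00

30% of $1,119,000 = $335,700.00
That is under the $576,500 cap.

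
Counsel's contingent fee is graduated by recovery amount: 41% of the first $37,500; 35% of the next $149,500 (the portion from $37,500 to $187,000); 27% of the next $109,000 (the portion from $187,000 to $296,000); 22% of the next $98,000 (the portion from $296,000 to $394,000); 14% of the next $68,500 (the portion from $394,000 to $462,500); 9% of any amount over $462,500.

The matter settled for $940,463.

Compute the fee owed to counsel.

First $37,500 at 41% = $15,375.00
Next $149,500 at 35% = $52,325.00
Next $109,000 at 27% = $29,430.00
Next $98,000 at 22% = $21,560.00
Next $68,500 at 14% = $9,590.00
Remaining $477,963 at 9% = $43,016.67
Fee: $15,375.00 + $52,325.00 + $29,430.00 + $21,560.00 + $9,590.00 + $43,016.67 = $171,296.67

$171,296.67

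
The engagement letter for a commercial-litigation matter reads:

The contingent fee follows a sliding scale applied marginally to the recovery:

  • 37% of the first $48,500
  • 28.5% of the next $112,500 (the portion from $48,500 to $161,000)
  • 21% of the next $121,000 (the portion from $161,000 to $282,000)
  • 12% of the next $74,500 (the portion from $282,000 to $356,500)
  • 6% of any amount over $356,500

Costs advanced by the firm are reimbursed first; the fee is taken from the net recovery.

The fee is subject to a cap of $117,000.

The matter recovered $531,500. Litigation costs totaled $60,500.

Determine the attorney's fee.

Fee base (net of costs): $531,500 − $60,500 = $471,000
First $48,500 at 37% = $17,945.00
Next $112,500 at 28.5% = $32,062.50
Next $121,000 at 21% = $25,410.00
Next $74,500 at 12% = $8,940.00
Remaining $114,500 at 6% = $6,870.00
Fee: $17,945.00 + $32,062.50 + $25,410.00 + $8,940.00 + $6,870.00 = $91,227.50
$91,227.50 is under the $117,000 cap.

$91,227.50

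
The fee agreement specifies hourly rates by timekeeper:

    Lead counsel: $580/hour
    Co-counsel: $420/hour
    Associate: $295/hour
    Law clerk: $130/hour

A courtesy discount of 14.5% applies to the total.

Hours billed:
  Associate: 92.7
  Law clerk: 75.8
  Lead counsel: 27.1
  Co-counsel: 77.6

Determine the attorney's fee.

$73,111.48

Lead counsel: 27.1 × $580 = $15,718.00
Co-counsel: 77.6 × $420 = $32,592.00
Associate: 92.7 × $295 = $27,346.50
Law clerk: 75.8 × $130 = $9,854.00
Subtotal: $85,510.50
Less 14.5% discount: −$12,399.02
Total: $85,510.50 − $12,399.02 = $73,111.48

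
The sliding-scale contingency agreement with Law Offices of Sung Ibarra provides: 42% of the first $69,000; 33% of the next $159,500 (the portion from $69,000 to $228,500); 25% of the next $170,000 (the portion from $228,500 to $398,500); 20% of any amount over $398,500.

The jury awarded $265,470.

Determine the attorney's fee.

$90,857.50

First $69,000 at 42% = $28,980.00
Next $159,500 at 33% = $52,635.00
Remaining $36,970 at 25% = $9,242.50
Fee: $28,980.00 + $52,635.00 + $9,242.50 = $90,857.50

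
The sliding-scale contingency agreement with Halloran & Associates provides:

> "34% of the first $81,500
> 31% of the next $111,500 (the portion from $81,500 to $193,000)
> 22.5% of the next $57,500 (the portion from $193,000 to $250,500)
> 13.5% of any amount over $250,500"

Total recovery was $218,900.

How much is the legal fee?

First $81,500 at 34% = $27,710.00
Next $111,500 at 31% = $34,565.00
Remaining $25,900 at 22.5% = $5,827.50
Fee: $27,710.00 + $34,565.00 + $5,827.50 = $68,102.50

$68,102.50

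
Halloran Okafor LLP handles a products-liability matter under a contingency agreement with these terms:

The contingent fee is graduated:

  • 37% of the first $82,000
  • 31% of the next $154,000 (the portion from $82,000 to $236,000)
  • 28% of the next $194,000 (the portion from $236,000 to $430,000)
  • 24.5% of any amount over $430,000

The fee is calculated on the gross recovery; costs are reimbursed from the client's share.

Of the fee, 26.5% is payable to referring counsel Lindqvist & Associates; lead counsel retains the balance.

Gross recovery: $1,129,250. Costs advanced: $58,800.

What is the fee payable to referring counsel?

$80,484.81

Fee base is the gross recovery, $1,129,250; costs are reimbursed separately.
First $82,000 at 37% = $30,340.00
Next $154,000 at 31% = $47,740.00
Next $194,000 at 28% = $54,320.00
Remaining $699,250 at 24.5% = $171,316.25
Fee: $30,340.00 + $47,740.00 + $54,320.00 + $171,316.25 = $303,716.25
Referral share: 26.5% of $303,716.25 = $80,484.81; lead counsel retains $303,716.25 − $80,484.81 = $223,231.44.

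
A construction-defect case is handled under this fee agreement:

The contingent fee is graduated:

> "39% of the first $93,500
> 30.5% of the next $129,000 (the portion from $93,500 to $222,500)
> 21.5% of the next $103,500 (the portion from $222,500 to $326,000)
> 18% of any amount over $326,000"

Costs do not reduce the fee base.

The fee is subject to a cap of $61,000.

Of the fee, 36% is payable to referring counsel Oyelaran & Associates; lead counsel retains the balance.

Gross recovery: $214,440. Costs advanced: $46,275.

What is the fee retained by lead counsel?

Fee base is the gross recovery, $214,440; costs are reimbursed separately.
First $93,500 at 39% = $36,465.00
Remaining $120,940 at 30.5% = $36,886.70
Fee: $36,465.00 + $36,886.70 = $73,351.70
$73,351.70 exceeds the $61,000 cap, so the fee is capped at $61,000.00.
Referral share: 36% of $61,000.00 = $21,960.00; lead counsel retains $61,000.00 − $21,960.00 = $39,040.00.

$39,040.00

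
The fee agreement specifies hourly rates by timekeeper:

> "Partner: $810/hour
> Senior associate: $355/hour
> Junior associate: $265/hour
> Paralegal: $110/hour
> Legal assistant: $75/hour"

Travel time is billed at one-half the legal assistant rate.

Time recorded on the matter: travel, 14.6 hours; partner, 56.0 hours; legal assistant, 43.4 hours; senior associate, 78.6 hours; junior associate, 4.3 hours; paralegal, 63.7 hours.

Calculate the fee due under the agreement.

$85,212.00

Partner: 56.0 × $810 = $45,360.00
Senior associate: 78.6 × $355 = $27,903.00
Junior associate: 4.3 × $265 = $1,139.50
Paralegal: 63.7 × $110 = $7,007.00
Legal assistant: 43.4 × $75 = $3,255.00
Subtotal: $45,360.00 + $27,903.00 + $1,139.50 + $7,007.00 + $3,255.00 = $84,664.50
Travel: 14.6 × ($75 ÷ 2) = 14.6 × $37.50 = $547.50
Total: $84,664.50 + $547.50 = $85,212.00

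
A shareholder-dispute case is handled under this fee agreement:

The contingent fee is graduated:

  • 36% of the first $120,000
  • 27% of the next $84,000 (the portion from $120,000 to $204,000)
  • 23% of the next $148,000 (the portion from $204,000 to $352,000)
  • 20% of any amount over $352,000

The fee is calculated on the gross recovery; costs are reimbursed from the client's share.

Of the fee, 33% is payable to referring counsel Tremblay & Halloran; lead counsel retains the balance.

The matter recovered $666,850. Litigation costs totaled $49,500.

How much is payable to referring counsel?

$53,753.70

Fee base is the gross recovery, $666,850; costs are reimbursed separately.
First $120,000 at 36% = $43,200.00
Next $84,000 at 27% = $22,680.00
Next $148,000 at 23% = $34,040.00
Remaining $314,850 at 20% = $62,970.00
Fee: $43,200.00 + $22,680.00 + $34,040.00 + $62,970.00 = $162,890.00
Referral share: 33% of $162,890.00 = $53,753.70; lead counsel retains $162,890.00 − $53,753.70 = $109,136.30.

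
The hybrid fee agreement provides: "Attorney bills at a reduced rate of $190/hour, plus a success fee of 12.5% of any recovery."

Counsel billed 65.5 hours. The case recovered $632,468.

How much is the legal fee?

$91,503.50

Hourly: 65.5 × $190 = $12,445.00
Success fee: 12.5% of $632,468 = $79,058.50
Total: $12,445.00 + $79,058.50 = $91,503.50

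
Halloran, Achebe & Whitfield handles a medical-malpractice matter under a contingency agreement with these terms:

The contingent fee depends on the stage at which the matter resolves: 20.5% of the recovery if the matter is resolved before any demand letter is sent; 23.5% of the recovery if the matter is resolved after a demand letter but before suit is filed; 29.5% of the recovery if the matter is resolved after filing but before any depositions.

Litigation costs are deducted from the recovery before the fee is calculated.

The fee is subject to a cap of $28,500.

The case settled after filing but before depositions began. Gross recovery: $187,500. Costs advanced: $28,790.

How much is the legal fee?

Fee base (net of costs): $187,500 − $28,790 = $158,710
The matter settled after filing but before depositions began, so the 29.5% rate applies.
$158,710 × 29.5% = $46,819.45
$46,819.45 exceeds the $28,500 cap, so the fee is capped at $28,500.00.

$28,500.00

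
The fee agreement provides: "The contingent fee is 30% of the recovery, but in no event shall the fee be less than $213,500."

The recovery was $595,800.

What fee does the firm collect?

30% of $595,800 = $178,740.00
That is below the $213,500 minimum, so the minimum applies.

$213,500.00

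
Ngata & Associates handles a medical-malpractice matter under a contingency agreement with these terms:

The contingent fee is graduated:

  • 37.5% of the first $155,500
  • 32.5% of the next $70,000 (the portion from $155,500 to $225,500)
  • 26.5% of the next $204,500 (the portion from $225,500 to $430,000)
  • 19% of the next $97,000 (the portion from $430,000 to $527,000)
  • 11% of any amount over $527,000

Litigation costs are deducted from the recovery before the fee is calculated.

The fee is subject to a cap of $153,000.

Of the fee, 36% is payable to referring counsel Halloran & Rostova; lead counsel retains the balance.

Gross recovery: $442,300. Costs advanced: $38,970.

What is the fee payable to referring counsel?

Fee base (net of costs): $442,300 − $38,970 = $403,330
First $155,500 at 37.5% = $58,312.50
Next $70,000 at 32.5% = $22,750.00
Remaining $177,830 at 26.5% = $47,124.95
Fee: $58,312.50 + $22,750.00 + $47,124.95 = $128,187.45
$128,187.45 is under the $153,000 cap.
Referral share: 36% of $128,187.45 = $46,147.48; lead counsel retains $128,187.45 − $46,147.48 = $82,039.97.

$46,147.48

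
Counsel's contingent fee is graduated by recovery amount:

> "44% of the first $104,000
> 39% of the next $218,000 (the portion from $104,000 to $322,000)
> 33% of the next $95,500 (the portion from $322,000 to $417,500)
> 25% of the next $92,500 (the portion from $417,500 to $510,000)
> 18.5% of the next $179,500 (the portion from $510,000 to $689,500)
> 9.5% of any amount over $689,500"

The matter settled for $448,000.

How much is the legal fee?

First $104,000 at 44% = $45,760.00
Next $218,000 at 39% = $85,020.00
Next $95,500 at 33% = $31,515.00
Remaining $30,500 at 25% = $7,625.00
Fee: $45,760.00 + $85,020.00 + $31,515.00 + $7,625.00 = $169,920.00

$169,920.00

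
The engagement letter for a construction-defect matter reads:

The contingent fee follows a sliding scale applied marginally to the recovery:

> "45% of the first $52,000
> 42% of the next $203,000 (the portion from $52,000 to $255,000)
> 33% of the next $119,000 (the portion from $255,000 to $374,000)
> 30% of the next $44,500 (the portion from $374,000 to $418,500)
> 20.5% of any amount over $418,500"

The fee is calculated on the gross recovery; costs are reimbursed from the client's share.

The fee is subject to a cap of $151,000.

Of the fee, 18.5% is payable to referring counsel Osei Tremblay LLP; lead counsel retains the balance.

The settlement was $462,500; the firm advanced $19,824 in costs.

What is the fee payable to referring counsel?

$27,935.00

Fee base is the gross recovery, $462,500; costs are reimbursed separately.
First $52,000 at 45% = $23,400.00
Next $203,000 at 42% = $85,260.00
Next $119,000 at 33% = $39,270.00
Next $44,500 at 30% = $13,350.00
Remaining $44,000 at 20.5% = $9,020.00
Fee: $23,400.00 + $85,260.00 + $39,270.00 + $13,350.00 + $9,020.00 = $170,300.00
$170,300.00 exceeds the $151,000 cap, so the fee is capped at $151,000.00.
Referral share: 18.5% of $151,000.00 = $27,935.00; lead counsel retains $151,000.00 − $27,935.00 = $123,065.00.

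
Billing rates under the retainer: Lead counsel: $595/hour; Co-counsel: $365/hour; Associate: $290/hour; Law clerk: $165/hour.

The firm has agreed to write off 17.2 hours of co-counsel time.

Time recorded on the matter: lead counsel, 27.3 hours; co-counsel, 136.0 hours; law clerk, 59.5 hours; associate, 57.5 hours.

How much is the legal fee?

$86,098.00

Lead counsel: 27.3 × $595 = $16,243.50
Co-counsel: 136.0 × $365 = $49,640.00
Associate: 57.5 × $290 = $16,675.00
Law clerk: 59.5 × $165 = $9,817.50
Subtotal: $92,376.00
Write-off: 17.2 × $365 = $6,278.00
Total: $92,376.00 − $6,278.00 = $86,098.00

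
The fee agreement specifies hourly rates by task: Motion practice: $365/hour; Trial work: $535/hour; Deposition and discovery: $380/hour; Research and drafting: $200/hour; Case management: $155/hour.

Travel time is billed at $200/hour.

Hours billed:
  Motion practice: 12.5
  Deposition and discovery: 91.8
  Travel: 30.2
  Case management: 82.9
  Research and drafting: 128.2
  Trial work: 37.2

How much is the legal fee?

Motion practice: 12.5 × $365 = $4,562.50
Trial work: 37.2 × $535 = $19,902.00
Deposition and discovery: 91.8 × $380 = $34,884.00
Research and drafting: 128.2 × $200 = $25,640.00
Case management: 82.9 × $155 = $12,849.50
Subtotal: $4,562.50 + $19,902.00 + $34,884.00 + $25,640.00 + $12,849.50 = $97,838.00
Travel: 30.2 × $200 = $6,040.00
Total: $97,838.00 + $6,040.00 = $103,878.00

$103,878.00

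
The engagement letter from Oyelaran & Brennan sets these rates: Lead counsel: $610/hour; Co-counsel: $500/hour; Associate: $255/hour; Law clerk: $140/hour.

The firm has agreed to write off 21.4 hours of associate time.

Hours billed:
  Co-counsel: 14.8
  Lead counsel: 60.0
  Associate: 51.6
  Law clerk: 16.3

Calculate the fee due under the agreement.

$53,983.00

Lead counsel: 60.0 × $610 = $36,600.00
Co-counsel: 14.8 × $500 = $7,400.00
Associate: 51.6 × $255 = $13,158.00
Law clerk: 16.3 × $140 = $2,282.00
Subtotal: $59,440.00
Write-off: 21.4 × $255 = $5,457.00
Total: $59,440.00 − $5,457.00 = $53,983.00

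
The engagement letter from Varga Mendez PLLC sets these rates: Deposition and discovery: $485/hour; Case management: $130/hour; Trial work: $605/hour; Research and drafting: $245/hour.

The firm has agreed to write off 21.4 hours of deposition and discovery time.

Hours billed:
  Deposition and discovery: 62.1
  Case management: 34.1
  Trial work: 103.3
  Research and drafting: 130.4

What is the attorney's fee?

$118,617.00

Deposition and discovery: 62.1 × $485 = $30,118.50
Case management: 34.1 × $130 = $4,433.00
Trial work: 103.3 × $605 = $62,496.50
Research and drafting: 130.4 × $245 = $31,948.00
Subtotal: $128,996.00
Write-off: 21.4 × $485 = $10,379.00
Total: $128,996.00 − $10,379.00 = $118,617.00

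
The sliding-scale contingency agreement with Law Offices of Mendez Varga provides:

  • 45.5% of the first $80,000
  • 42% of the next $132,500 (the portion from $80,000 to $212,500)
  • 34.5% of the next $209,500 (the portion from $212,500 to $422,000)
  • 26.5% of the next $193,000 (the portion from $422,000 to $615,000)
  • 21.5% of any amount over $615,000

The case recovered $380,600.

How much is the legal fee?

$150,044.50

First $80,000 at 45.5% = $36,400.00
Next $132,500 at 42% = $55,650.00
Remaining $168,100 at 34.5% = $57,994.50
Fee: $36,400.00 + $55,650.00 + $57,994.50 = $150,044.50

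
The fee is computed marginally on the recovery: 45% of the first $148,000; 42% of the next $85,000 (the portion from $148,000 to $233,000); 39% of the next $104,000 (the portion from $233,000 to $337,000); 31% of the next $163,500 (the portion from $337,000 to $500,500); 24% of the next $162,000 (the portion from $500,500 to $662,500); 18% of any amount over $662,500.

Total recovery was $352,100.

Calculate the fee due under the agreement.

$147,541.00

First $148,000 at 45% = $66,600.00
Next $85,000 at 42% = $35,700.00
Next $104,000 at 39% = $40,560.00
Remaining $15,100 at 31% = $4,681.00
Fee: $66,600.00 + $35,700.00 + $40,560.00 + $4,681.00 = $147,541.00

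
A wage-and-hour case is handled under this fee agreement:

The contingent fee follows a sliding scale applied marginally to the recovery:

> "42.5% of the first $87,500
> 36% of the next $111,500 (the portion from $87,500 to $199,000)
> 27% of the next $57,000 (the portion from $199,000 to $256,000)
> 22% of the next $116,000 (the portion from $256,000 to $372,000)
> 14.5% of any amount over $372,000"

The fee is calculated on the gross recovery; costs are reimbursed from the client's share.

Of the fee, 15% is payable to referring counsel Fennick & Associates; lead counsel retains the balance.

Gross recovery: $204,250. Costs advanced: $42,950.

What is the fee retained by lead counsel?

$66,933.25

Fee base is the gross recovery, $204,250; costs are reimbursed separately.
First $87,500 at 42.5% = $37,187.50
Next $111,500 at 36% = $40,140.00
Remaining $5,250 at 27% = $1,417.50
Fee: $37,187.50 + $40,140.00 + $1,417.50 = $78,745.00
Referral share: 15% of $78,745.00 = $11,811.75; lead counsel retains $78,745.00 − $11,811.75 = $66,933.25.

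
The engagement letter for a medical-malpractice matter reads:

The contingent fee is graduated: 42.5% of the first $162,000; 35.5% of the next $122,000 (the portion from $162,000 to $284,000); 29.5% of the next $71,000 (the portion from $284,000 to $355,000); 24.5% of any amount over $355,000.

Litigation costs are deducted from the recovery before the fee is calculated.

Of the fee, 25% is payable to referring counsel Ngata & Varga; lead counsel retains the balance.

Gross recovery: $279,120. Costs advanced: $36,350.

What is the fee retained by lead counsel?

$73,142.51

Fee base (net of costs): $279,120 − $36,350 = $242,770
First $162,000 at 42.5% = $68,850.00
Remaining $80,770 at 35.5% = $28,673.35
Fee: $68,850.00 + $28,673.35 = $97,523.35
Referral share: 25% of $97,523.35 = $24,380.84; lead counsel retains $97,523.35 − $24,380.84 = $73,142.51.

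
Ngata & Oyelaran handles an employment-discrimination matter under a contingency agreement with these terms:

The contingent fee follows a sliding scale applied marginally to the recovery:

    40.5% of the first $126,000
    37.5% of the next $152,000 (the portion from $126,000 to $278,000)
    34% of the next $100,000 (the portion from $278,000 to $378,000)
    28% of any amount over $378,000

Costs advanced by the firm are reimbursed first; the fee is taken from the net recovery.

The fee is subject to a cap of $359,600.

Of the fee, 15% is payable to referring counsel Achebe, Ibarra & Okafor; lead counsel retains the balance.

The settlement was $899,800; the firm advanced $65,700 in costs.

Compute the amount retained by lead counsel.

$229,277.30

Fee base (net of costs): $899,800 − $65,700 = $834,100
First $126,000 at 40.5% = $51,030.00
Next $152,000 at 37.5% = $57,000.00
Next $100,000 at 34% = $34,000.00
Remaining $456,100 at 28% = $127,708.00
Fee: $51,030.00 + $57,000.00 + $34,000.00 + $127,708.00 = $269,738.00
$269,738.00 is under the $359,600 cap.
Referral share: 15% of $269,738.00 = $40,460.70; lead counsel retains $269,738.00 − $40,460.70 = $229,277.30.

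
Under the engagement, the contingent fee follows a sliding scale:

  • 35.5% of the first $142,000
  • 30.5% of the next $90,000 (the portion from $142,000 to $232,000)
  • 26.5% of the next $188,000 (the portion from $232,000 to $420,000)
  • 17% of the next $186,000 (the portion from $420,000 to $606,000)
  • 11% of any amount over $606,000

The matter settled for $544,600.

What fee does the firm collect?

$148,862.00

First $142,000 at 35.5% = $50,410.00
Next $90,000 at 30.5% = $27,450.00
Next $188,000 at 26.5% = $49,820.00
Remaining $124,600 at 17% = $21,182.00
Fee: $50,410.00 + $27,450.00 + $49,820.00 + $21,182.00 = $148,862.00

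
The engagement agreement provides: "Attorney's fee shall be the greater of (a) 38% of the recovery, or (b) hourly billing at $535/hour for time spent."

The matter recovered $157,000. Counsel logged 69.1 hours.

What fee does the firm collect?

(a) 38% of $157,000 = $59,660.00
(b) 69.1 × $535 = $36,968.50
The greater is (a): $59,660.00.

$59,660.00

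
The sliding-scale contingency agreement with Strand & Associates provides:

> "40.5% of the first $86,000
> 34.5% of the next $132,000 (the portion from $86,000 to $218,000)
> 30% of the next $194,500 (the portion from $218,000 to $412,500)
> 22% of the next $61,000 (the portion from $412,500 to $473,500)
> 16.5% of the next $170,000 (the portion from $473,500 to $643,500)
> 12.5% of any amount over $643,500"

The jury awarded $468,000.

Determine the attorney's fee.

First $86,000 at 40.5% = $34,830.00
Next $132,000 at 34.5% = $45,540.00
Next $194,500 at 30% = $58,350.00
Remaining $55,500 at 22% = $12,210.00
Fee: $34,830.00 + $45,540.00 + $58,350.00 + $12,210.00 = $150,930.00

$150,930.00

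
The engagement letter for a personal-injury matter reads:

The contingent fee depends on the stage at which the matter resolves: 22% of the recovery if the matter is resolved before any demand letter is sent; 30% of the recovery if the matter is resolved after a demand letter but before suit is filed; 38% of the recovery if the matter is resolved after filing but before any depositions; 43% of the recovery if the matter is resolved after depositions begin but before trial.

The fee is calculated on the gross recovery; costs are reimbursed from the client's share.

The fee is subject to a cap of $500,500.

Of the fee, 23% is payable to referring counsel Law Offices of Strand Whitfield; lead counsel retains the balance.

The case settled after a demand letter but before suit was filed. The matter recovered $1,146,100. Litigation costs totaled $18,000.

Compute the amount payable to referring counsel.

Fee base is the gross recovery, $1,146,100; costs are reimbursed separately.
The matter settled after a demand letter but before suit was filed, so the 30% rate applies.
$1,146,100 × 30% = $343,830.00
$343,830.00 is under the $500,500 cap.
Referral share: 23% of $343,830.00 = $79,080.90; lead counsel retains $343,830.00 − $79,080.90 = $264,749.10.

$79,080.90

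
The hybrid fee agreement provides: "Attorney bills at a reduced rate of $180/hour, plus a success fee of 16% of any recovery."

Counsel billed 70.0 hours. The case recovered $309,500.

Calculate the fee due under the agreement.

$62,120.00

Hourly: 70.0 × $180 = $12,600.00
Success fee: 16% of $309,500 = $49,520.00
Total: $12,600.00 + $49,520.00 = $62,120.00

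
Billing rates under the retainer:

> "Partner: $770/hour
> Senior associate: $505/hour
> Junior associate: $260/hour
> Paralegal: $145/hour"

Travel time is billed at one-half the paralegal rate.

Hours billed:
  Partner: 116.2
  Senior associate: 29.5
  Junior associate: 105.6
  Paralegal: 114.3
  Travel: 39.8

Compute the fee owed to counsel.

$151,286.50

Partner: 116.2 × $770 = $89,474.00
Senior associate: 29.5 × $505 = $14,897.50
Junior associate: 105.6 × $260 = $27,456.00
Paralegal: 114.3 × $145 = $16,573.50
Subtotal: $89,474.00 + $14,897.50 + $27,456.00 + $16,573.50 = $148,401.00
Travel: 39.8 × ($145 ÷ 2) = 39.8 × $72.50 = $2,885.50
Total: $148,401.00 + $2,885.50 = $151,286.50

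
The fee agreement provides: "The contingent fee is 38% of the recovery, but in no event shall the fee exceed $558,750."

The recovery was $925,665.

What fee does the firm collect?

38% of $925,665 = $351,752.70
That is under the $558,750 cap.

$351,752.70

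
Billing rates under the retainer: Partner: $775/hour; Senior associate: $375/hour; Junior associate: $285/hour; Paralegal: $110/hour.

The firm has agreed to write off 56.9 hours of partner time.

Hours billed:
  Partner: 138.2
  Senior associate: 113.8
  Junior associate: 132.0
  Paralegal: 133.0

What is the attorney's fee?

$157,932.50

Partner: 138.2 × $775 = $107,105.00
Senior associate: 113.8 × $375 = $42,675.00
Junior associate: 132.0 × $285 = $37,620.00
Paralegal: 133.0 × $110 = $14,630.00
Subtotal: $202,030.00
Write-off: 56.9 × $775 = $44,097.50
Total: $202,030.00 − $44,097.50 = $157,932.50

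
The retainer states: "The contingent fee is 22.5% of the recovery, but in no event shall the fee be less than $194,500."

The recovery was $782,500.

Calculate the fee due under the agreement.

$194,500.00

22.5% of $782,500 = $176,062.50
That is below the $194,500 minimum, so the minimum applies.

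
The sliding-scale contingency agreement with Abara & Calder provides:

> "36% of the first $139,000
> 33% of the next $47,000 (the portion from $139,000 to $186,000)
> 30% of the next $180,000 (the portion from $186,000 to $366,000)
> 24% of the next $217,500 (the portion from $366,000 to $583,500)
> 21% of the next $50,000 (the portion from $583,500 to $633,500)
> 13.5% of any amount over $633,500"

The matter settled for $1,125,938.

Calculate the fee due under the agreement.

$248,729.13

First $139,000 at 36% = $50,040.00
Next $47,000 at 33% = $15,510.00
Next $180,000 at 30% = $54,000.00
Next $217,500 at 24% = $52,200.00
Next $50,000 at 21% = $10,500.00
Remaining $492,438 at 13.5% = $66,479.13
Fee: $50,040.00 + $15,510.00 + $54,000.00 + $52,200.00 + $10,500.00 + $66,479.13 = $248,729.13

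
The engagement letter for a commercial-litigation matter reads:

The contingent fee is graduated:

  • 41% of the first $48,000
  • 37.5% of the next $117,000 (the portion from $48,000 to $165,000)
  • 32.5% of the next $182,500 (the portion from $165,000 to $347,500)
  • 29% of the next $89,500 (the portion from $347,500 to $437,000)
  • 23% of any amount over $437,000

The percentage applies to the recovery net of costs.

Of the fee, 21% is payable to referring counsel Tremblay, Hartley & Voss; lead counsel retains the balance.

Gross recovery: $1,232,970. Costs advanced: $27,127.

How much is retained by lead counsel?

Fee base (net of costs): $1,232,970 − $27,127 = $1,205,843
First $48,000 at 41% = $19,680.00
Next $117,000 at 37.5% = $43,875.00
Next $182,500 at 32.5% = $59,312.50
Next $89,500 at 29% = $25,955.00
Remaining $768,843 at 23% = $176,833.89
Fee: $19,680.00 + $43,875.00 + $59,312.50 + $25,955.00 + $176,833.89 = $325,656.39
Referral share: 21% of $325,656.39 = $68,387.84; lead counsel retains $325,656.39 − $68,387.84 = $257,268.55.

$257,268.55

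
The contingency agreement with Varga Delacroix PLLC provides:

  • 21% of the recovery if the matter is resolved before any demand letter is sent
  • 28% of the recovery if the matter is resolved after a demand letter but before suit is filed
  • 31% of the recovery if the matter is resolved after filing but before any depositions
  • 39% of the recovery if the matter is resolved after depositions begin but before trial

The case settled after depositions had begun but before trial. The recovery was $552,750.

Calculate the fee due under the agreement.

$215,572.50

The matter settled after depositions had begun but before trial, so the 39% rate applies.
$552,750 × 39% = $215,572.50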